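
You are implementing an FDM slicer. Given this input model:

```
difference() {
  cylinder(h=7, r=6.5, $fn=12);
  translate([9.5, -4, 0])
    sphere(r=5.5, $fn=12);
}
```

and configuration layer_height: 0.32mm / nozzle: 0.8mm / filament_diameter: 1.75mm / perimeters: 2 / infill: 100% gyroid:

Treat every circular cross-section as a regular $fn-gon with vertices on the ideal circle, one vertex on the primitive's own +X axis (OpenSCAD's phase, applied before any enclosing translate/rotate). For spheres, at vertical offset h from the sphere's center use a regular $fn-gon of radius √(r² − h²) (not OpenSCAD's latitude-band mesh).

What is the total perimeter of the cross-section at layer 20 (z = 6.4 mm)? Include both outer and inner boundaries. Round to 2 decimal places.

40.38 mm

At z = 6.4 mm: the r=6.5 cylinder contributes a regular 12-gon of circumradius 6.5 (perimeter = 2·12·6.500·sin(180°/12) = 40.38 mm); the sphere at (9.5, -4) is not intersected at this z (|z−center|=6.400 > r=5.5); After the difference (first − rest): none of the subtracted shapes is present at this height, so the r=6.5 cylinder is unchanged — boundary = 40.38 mm. Overall, the cross-section is a single solid region. Total boundary length (outer) = 40.38 mm.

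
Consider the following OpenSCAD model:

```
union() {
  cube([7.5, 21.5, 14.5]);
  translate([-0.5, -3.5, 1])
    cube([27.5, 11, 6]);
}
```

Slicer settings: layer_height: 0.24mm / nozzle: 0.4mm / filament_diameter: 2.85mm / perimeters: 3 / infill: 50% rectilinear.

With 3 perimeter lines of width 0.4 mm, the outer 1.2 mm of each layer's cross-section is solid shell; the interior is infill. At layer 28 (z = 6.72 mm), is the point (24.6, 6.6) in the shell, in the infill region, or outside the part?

shell

At z = 6.72 mm: the cube (footprint 7.5×21.5) is included at this height; the cube at (-0.5, -3.5) (footprint 27.5×11) is included at this height; Merging all regions: the regions partially overlap (shared area 56.25 mm²), so overlapping operands fuse into one piece — 1 connected region. Overall, the cross-section is a single solid region. The nearest boundary edge runs (7.50, 7.50)→(27.00, 7.50); distance from the point to it = 0.90 mm. The point is inside the cross-section, 0.90 mm from the nearest boundary — within the 1.2 mm shell band (3 × 0.4).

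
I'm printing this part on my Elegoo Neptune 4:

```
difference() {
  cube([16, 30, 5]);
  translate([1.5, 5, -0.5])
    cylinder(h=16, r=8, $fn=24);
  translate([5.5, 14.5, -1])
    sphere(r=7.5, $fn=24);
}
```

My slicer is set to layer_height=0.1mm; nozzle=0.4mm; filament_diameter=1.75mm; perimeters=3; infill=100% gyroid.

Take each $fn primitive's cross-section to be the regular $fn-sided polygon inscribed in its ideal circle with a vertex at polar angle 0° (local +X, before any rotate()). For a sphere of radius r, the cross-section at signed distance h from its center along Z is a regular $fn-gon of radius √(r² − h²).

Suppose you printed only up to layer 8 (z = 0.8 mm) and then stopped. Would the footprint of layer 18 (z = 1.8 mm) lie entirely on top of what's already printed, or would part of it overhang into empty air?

Compare the two slices. At z = 0.8: the cube is present — its section is the full 16×30 rectangle (area 480.00 mm²); the cylinder at (1.5, 5): section is a regular 24-gon, circumradius r=8 (area = (24/2)·8.000²·sin(360°/24) = 198.77 mm²); the sphere at (5.5, 14.5): section is a regular 24-gon, circumradius = √(r²−h²) = √(7.5²−1.8²) = 7.281 (area = (24/2)·7.281²·sin(360°/24) = 164.64 mm²); Subtracting the remaining from the first: starting from the 16×30 cube (480.00 mm²), the r=8 cylinder at (1.5, 5) partially overlaps it — only the 106.01 mm² overlap (of its 198.77 mm²) is removed, clipping the outline; the r=7.5 sphere at (5.5, 14.5) partially overlaps it — only the 118.30 mm² overlap (of its 164.64 mm²) is removed, clipping the outline — area = 255.69 mm². At z = 1.8: the cube is present — its section is the full 16×30 rectangle (area 480.00 mm²); the r=8 cylinder at (1.5, 5) gives a regular 24-gon of circumradius 8 (constant along its height) (area = (24/2)·8.000²·sin(360°/24) = 198.77 mm²); the r=7.5 sphere at (5.5, 14.5) contributes a regular 24-gon of circumradius √(7.5²−2.8²) = 6.958 (area = (24/2)·6.958²·sin(360°/24) = 150.35 mm²); Taking the first minus the rest: starting from the 16×30 cube (480.00 mm²), the r=8 cylinder at (1.5, 5) partially overlaps it — only the 106.01 mm² overlap (of its 198.77 mm²) is removed, clipping the outline; the r=7.5 sphere at (5.5, 14.5) partially overlaps it — only the 110.21 mm² overlap (of its 150.35 mm²) is removed, clipping the outline — area = 263.78 mm². Checking containment: at z = 1.8 the cross-section extends beyond the z = 0.8 cross-section by about 8.09 mm².

part overhangs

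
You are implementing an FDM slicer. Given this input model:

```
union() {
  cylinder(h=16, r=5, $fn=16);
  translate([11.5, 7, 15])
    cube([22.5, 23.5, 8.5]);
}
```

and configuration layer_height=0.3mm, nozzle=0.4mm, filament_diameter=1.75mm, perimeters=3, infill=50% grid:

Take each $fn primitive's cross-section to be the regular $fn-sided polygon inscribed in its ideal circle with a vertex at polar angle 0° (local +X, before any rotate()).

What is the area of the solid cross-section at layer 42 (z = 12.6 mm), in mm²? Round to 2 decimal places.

At z = 12.6 mm: the r=5 cylinder gives a regular 16-gon of circumradius 5 (constant along its height) (area = (16/2)·5.000²·sin(360°/16) = 76.54 mm²); the cube at (11.5, 7) is not intersected at this z (z outside [15, 23.5]); Combining (union): only the r=5 cylinder is present, so the union is just that shape — area = 76.54 mm². Overall, the cross-section is a single solid region. Net area = 76.54 mm².

76.54 mm²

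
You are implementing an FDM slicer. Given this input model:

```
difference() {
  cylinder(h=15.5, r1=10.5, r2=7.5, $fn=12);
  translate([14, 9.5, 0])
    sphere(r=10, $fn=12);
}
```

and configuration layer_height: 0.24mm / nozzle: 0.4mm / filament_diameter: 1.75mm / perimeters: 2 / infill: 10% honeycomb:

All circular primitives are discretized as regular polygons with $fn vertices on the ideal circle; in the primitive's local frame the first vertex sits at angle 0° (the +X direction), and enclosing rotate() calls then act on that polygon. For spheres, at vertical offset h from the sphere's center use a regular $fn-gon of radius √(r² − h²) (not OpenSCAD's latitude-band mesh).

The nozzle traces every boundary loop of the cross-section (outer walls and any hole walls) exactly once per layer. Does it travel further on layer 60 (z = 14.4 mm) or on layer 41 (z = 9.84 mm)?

layer 41 (z = 9.84 mm)

Layer 60 (z = 14.4): the cone (r1=10.5→r2=7.5) has section circumradius 7.713 here — a regular 12-gon (perimeter = 2·12·7.713·sin(180°/12) = 47.91 mm); the sphere at (14, 9.5) does not reach this height (|z−center|=14.400 > r=10); Taking the first minus the rest: none of the subtracted shapes is present at this height, so the cone is unchanged — boundary = 47.91 mm. So its perimeter = 47.91 mm. Layer 41 (z = 9.84): the cone contributes a regular 12-gon of circumradius 8.595 (interpolated between r1=10.5 and r2=7.5 at t=0.635) (perimeter = 2·12·8.595·sin(180°/12) = 53.39 mm); the sphere at (14, 9.5): section is a regular 12-gon, circumradius = √(r²−h²) = √(10²−9.84²) = 1.782 (perimeter = 2·12·1.782·sin(180°/12) = 11.07 mm); Taking the first minus the rest: starting from the cone, the r=10 sphere at (14, 9.5) misses the remaining region (no effect) — boundary = 53.39 mm. So its perimeter = 53.39 mm. Layer 41 is larger (53.39 vs 47.91 mm).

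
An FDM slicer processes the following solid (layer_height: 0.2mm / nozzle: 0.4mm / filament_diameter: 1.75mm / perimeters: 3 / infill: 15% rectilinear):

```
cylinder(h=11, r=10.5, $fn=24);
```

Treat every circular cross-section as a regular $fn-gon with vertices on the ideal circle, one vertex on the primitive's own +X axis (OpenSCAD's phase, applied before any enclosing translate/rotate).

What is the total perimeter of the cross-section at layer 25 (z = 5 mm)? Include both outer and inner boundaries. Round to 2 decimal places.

At z = 5 mm: the r=10.5 cylinder gives a regular 24-gon of circumradius 10.5 (constant along its height) (perimeter = 2·24·10.500·sin(180°/24) = 65.79 mm). Overall, the cross-section is a single solid region. Total boundary length (outer) = 65.79 mm.

65.79 mm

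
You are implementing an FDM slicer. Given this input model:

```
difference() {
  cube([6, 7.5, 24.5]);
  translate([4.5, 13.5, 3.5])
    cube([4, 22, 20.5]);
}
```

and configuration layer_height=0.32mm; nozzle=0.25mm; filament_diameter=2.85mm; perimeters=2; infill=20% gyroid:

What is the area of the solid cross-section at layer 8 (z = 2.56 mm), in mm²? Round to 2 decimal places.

At z = 2.56 mm: the cube (footprint 6×7.5) is included at this height (area 45.00 mm²); the cube at (4.5, 13.5) is absent (z outside [3.5, 24]); Taking the first minus the rest: none of the subtracted shapes is present at this height, so the 6×7.5 cube is unchanged — area = 45.00 mm². Overall, the cross-section is a single solid region. Net area = 45.00 mm².

45.00 mm²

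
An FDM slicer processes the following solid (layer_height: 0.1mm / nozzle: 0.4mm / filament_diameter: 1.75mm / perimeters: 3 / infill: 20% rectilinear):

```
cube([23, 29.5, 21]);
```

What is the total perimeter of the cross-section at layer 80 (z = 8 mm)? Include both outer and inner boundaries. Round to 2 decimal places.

105.00 mm

At z = 8 mm: the cube is present — its section is the full 23×29.5 rectangle (perimeter 105.00 mm). Overall, the cross-section is a single solid region. Total boundary length (outer) = 105.00 mm.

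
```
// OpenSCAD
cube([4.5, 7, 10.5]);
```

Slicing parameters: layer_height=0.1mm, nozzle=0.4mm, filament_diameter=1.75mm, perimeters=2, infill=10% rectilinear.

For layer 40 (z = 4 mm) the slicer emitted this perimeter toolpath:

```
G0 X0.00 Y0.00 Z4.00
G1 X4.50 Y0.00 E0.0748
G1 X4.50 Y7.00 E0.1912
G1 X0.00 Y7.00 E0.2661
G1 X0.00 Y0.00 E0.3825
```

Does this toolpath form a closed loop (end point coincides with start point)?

yes

Start point (G0): (0.00, 0.00). End point (last G1): the path returns to the start — closed.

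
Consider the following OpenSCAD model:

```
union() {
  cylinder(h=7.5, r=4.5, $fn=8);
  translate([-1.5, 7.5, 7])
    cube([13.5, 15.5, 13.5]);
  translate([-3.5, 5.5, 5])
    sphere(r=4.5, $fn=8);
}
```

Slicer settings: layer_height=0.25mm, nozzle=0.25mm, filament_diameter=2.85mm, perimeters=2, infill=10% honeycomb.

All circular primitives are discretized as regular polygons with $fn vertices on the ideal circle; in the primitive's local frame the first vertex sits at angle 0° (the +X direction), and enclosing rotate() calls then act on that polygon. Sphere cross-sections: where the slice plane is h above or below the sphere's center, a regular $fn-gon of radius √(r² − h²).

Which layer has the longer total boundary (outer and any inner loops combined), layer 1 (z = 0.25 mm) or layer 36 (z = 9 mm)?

layer 36 (z = 9 mm)

Layer 1 (z = 0.25): the cylinder: section is a regular 8-gon, circumradius r=4.5 (perimeter = 2·8·4.500·sin(180°/8) = 27.55 mm); the cube at (-1.5, 7.5) is absent (z outside [7, 20.5]); the sphere at (-3.5, 5.5) is not intersected at this z (|z−center|=4.750 > r=4.5); Combining (union): only the r=4.5 cylinder is present, so the union is just that shape — boundary = 27.55 mm. So its perimeter = 27.55 mm. Layer 36 (z = 9): the cylinder is not intersected at this z (z outside [0, 7.5]); the cube at (-1.5, 7.5) is present — its section is the full 13.5×15.5 rectangle (perimeter 58.00 mm); the r=4.5 sphere at (-3.5, 5.5) slices to a regular 8-gon of circumradius 2.062 (√(r²−h²) with h=4 from center) (perimeter = 2·8·2.062·sin(180°/8) = 12.62 mm); Merging all regions: the 2 present regions are separate (no shared area or edge), so areas and boundary lengths simply add and each stays a separate island — boundary = 70.62 mm. So its perimeter = 70.62 mm. Layer 36 is larger (70.62 vs 27.55 mm).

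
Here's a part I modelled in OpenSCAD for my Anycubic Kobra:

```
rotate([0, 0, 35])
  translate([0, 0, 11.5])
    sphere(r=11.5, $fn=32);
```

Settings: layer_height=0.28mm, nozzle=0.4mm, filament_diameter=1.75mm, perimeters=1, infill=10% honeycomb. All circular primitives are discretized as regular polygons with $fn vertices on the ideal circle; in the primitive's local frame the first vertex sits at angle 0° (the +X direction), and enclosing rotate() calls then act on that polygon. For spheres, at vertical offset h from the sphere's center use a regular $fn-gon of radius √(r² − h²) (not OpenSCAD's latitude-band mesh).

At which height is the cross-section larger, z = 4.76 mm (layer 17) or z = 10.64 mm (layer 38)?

layer 38 (z = 10.64 mm)

Layer 17 (z = 4.76): the sphere: section is a regular 32-gon, circumradius = √(r²−h²) = √(11.5²−6.74²) = 9.318 (area = (32/2)·9.318²·sin(360°/32) = 271.01 mm²); (rotated 35° about Z; rotation is an isometry so areas/perimeters/island counts are preserved). So its area = 271.01 mm². Layer 38 (z = 10.64): the sphere: section is a regular 32-gon, circumradius = √(r²−h²) = √(11.5²−0.86²) = 11.468 (area = (32/2)·11.468²·sin(360°/32) = 410.50 mm²); (whole slice rotated 35° about Z — lengths, areas and connectivity unchanged). So its area = 410.50 mm². Layer 38 is larger (410.50 vs 271.01 mm²).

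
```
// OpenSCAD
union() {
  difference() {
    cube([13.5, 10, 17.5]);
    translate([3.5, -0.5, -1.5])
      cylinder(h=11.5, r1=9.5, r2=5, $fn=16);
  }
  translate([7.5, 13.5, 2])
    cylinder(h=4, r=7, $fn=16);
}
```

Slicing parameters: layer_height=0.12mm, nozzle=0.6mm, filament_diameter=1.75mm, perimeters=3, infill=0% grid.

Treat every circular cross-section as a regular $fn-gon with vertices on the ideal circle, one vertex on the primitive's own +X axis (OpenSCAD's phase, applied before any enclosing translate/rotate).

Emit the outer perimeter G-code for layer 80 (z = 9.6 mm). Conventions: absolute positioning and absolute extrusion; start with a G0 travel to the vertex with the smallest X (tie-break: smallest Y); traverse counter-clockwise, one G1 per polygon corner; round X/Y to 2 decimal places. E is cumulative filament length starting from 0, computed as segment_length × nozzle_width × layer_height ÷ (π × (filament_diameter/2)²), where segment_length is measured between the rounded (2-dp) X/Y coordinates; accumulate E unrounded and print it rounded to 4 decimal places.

At z = 9.6 mm: the cube (footprint 13.5×10) is included at this height; the cone at (3.5, -0.5) (r1=9.5→r2=5) has section circumradius 5.157 here — a regular 16-gon; Taking the first minus the rest: starting from the 13.5×10 cube, the cone at (3.5, -0.5) partially overlaps it — only the 32.33 mm² overlap (of its 81.40 mm²) is removed, clipping the outline — 1 connected region; the cylinder at (7.5, 13.5) is not intersected at this z (z outside [2, 6]); Merging all regions: only the result so far is present, so the union is just that shape — 1 connected region. The outline is a single polygon with 10 vertices. Extrusion per mm of travel: 0.6 × 0.12 / (π × 0.875²) = 0.029934. Accumulating E over each segment gives final E = 1.3945.

G0 X0.00 Y3.24 Z9.60
G1 X1.53 Y4.26 E0.0550
G1 X3.50 Y4.66 E0.1152
G1 X5.47 Y4.26 E0.1754
G1 X7.15 Y3.15 E0.2357
G1 X8.26 Y1.47 E0.2959
G1 X8.56 Y0.00 E0.3409
G1 X13.50 Y0.00 E0.4887
G1 X13.50 Y10.00 E0.7881
G1 X0.00 Y10.00 E1.1922
G1 X0.00 Y3.24 E1.3945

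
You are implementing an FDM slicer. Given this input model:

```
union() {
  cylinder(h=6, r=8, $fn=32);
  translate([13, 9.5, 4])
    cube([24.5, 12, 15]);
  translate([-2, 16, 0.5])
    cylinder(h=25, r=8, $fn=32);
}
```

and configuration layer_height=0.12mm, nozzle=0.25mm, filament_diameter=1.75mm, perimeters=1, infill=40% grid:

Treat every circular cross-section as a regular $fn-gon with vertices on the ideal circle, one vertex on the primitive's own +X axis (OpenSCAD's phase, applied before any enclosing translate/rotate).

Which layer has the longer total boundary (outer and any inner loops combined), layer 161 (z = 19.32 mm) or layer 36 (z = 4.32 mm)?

Layer 161 (z = 19.32): the cylinder does not reach this height (z outside [0, 6]); the cube at (13, 9.5) does not reach this height (z outside [4, 19]); the cylinder at (-2, 16): section is a regular 32-gon, circumradius r=8 (perimeter = 2·32·8.000·sin(180°/32) = 50.18 mm); Taking the union: only the r=8 cylinder at (-2, 16) is present, so the union is just that shape — boundary = 50.18 mm. So its perimeter = 50.18 mm. Layer 36 (z = 4.32): the r=8 cylinder gives a regular 32-gon of circumradius 8 (constant along its height) (perimeter = 2·32·8.000·sin(180°/32) = 50.18 mm); the 24.5×12 cube at (13, 9.5) contributes its full rectangle (perimeter 73.00 mm); the r=8 cylinder at (-2, 16) gives a regular 32-gon of circumradius 8 (constant along its height) (perimeter = 2·32·8.000·sin(180°/32) = 50.18 mm); Merging all regions: the 3 present regions are separate (no shared area or edge), so areas and boundary lengths simply add and each stays a separate island — boundary = 173.37 mm. So its perimeter = 173.37 mm. Layer 36 is larger (173.37 vs 50.18 mm).

layer 36 (z = 4.32 mm)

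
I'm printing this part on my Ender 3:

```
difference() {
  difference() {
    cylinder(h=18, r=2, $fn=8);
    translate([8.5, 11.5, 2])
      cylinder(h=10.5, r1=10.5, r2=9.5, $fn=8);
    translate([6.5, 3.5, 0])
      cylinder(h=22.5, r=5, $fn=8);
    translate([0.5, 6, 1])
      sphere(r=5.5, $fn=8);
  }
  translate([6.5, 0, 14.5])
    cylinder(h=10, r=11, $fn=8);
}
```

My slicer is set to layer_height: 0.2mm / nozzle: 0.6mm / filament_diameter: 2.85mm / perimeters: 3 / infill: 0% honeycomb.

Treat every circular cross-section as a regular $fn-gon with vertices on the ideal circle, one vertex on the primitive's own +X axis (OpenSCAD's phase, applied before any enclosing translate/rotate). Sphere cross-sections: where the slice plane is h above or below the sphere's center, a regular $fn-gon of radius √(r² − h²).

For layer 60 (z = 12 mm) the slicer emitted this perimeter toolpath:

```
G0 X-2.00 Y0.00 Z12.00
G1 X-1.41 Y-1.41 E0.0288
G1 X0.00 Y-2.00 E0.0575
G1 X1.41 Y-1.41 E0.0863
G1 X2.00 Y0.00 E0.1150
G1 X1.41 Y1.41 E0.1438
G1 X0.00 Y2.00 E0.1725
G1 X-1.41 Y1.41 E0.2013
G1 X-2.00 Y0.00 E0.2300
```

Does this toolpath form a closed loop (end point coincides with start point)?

Start point (G0): (-2.00, 0.00). End point (last G1): the path returns to the start — closed.

yes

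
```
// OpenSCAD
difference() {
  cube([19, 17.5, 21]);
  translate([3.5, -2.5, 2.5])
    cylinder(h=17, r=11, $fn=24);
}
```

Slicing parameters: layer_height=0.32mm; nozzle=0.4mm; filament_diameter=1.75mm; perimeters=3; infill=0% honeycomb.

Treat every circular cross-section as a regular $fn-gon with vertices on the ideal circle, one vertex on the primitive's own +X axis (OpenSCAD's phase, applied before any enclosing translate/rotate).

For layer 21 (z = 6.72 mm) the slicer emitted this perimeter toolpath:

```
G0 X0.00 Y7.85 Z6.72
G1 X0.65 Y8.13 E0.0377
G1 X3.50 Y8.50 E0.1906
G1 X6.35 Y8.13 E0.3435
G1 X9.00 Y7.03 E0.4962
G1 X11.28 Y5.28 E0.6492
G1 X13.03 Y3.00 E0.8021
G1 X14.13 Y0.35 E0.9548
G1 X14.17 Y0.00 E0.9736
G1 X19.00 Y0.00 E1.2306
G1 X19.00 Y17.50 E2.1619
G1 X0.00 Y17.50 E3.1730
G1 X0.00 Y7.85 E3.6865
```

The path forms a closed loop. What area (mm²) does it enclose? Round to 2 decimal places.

Apply the shoelace formula to the sequence of (X, Y) vertices; enclosed area = 236.70 mm².

236.70 mm²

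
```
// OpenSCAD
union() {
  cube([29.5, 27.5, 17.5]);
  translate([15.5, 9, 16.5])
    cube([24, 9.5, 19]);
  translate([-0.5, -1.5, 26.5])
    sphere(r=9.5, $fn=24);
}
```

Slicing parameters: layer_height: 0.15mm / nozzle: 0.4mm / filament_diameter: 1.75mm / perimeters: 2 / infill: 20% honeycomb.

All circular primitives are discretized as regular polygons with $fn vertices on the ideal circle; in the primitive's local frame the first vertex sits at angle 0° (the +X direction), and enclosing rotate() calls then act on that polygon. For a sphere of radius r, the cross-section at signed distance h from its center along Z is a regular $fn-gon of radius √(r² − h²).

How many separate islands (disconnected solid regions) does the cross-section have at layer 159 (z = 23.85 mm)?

2

At z = 23.85 mm: the cube is not intersected at this z (z outside [0, 17.5]); the 24×9.5 cube at (15.5, 9) contributes its full rectangle; the r=9.5 sphere at (-0.5, -1.5) contributes a regular 24-gon of circumradius √(9.5²−2.65²) = 9.123; Taking the union: the 2 present regions are separate (no shared area or edge), so areas and boundary lengths simply add and each stays a separate island — 2 connected regions. Overall, the cross-section has 2 separate islands. Island count = 2.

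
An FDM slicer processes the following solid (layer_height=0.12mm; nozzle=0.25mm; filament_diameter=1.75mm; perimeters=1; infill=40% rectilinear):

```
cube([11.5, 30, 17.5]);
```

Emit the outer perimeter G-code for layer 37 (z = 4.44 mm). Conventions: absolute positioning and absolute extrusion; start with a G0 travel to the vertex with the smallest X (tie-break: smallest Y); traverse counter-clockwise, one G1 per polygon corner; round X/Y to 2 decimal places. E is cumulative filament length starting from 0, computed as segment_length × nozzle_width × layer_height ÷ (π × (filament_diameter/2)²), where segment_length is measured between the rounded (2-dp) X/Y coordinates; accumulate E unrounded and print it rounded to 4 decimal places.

At z = 4.44 mm: the cube (footprint 11.5×30) is included at this height. The outline is a single polygon with 4 vertices. Extrusion per mm of travel: 0.25 × 0.12 / (π × 0.875²) = 0.012473. Accumulating E over each segment gives final E = 1.0352.

G0 X0.00 Y0.00 Z4.44
G1 X11.50 Y0.00 E0.1434
G1 X11.50 Y30.00 E0.5176
G1 X0.00 Y30.00 E0.6610
G1 X0.00 Y0.00 E1.0352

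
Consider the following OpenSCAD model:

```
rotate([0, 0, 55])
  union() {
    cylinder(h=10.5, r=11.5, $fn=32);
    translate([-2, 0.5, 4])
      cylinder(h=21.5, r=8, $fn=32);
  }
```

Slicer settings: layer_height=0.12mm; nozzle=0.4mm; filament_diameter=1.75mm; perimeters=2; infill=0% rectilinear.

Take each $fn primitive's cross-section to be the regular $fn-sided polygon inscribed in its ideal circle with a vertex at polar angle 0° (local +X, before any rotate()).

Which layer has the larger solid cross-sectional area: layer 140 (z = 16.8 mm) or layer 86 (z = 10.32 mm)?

Layer 140 (z = 16.8): the cylinder does not reach this height (z outside [0, 10.5]); the cylinder at (-2, 0.5): section is a regular 32-gon, circumradius r=8 (area = (32/2)·8.000²·sin(360°/32) = 199.77 mm²); Merging all regions: only the r=8 cylinder at (-2, 0.5) is present, so the union is just that shape — area = 199.77 mm²; (whole slice rotated 55° about Z — lengths, areas and connectivity unchanged). So its area = 199.77 mm². Layer 86 (z = 10.32): the r=11.5 cylinder gives a regular 32-gon of circumradius 11.5 (constant along its height) (area = (32/2)·11.500²·sin(360°/32) = 412.81 mm²); the r=8 cylinder at (-2, 0.5) gives a regular 32-gon of circumradius 8 (constant along its height) (area = (32/2)·8.000²·sin(360°/32) = 199.77 mm²); Taking the union: the r=8 cylinder at (-2, 0.5) lies entirely inside the r=11.5 cylinder, so the union is just the r=11.5 cylinder — area = 412.81 mm²; (rotated 55° about Z; rotation is an isometry so areas/perimeters/island counts are preserved). So its area = 412.81 mm². Layer 86 is larger (412.81 vs 199.77 mm²).

layer 86 (z = 10.32 mm)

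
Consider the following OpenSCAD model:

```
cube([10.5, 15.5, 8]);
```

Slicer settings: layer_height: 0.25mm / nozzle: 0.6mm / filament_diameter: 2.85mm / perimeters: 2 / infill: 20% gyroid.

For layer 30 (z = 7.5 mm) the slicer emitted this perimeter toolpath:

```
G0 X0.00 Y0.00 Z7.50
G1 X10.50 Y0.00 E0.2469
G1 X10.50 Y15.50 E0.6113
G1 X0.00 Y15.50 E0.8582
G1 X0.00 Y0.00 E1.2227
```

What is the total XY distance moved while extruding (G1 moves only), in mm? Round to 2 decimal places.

52.00 mm

Sum the Euclidean lengths of each G1 segment: total = 52.00 mm.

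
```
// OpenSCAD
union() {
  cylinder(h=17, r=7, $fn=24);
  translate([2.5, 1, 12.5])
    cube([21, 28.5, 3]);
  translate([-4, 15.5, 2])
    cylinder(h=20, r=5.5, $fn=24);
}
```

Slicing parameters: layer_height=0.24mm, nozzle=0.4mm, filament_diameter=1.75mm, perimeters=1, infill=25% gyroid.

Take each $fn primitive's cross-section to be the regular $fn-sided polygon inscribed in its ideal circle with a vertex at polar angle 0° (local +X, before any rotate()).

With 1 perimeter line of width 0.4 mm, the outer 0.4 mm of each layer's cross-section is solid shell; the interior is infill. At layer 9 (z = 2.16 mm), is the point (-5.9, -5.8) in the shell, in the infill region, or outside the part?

At z = 2.16 mm: the r=7 cylinder contributes a regular 24-gon of circumradius 7; the cube at (2.5, 1) is not intersected at this z (z outside [12.5, 15.5]); the r=5.5 cylinder at (-4, 15.5) contributes a regular 24-gon of circumradius 5.5; Combining (union): the 2 present regions are separate (no shared area or edge), so areas and boundary lengths simply add and each stays a separate island — 2 connected regions. Overall, the cross-section has 2 separate islands. The nearest boundary edge runs (-3.50, -6.06)→(-4.95, -4.95); distance from the point to it = 1.28 mm. The point is not inside any of the regions above, so it lies outside the cross-section (1.28 mm from the nearest boundary).

outside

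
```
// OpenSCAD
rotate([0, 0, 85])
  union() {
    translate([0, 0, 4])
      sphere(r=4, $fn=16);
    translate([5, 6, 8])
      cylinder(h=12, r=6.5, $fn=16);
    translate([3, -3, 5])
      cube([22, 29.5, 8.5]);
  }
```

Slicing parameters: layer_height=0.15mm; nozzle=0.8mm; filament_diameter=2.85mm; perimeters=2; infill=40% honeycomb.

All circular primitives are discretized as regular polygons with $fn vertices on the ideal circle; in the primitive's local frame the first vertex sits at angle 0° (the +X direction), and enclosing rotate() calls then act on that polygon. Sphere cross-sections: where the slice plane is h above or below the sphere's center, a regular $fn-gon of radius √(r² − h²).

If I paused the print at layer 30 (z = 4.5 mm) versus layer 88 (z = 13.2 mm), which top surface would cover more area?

Layer 30 (z = 4.5): the r=4 sphere contributes a regular 16-gon of circumradius √(4²−0.5²) = 3.969 (area = (16/2)·3.969²·sin(360°/16) = 48.22 mm²); the cylinder at (5, 6) does not reach this height (z outside [8, 20]); the cube at (3, -3) does not reach this height (z outside [5, 13.5]); Taking the union: only the r=4 sphere is present, so the union is just that shape — area = 48.22 mm²; (rotated 85° about Z; rotation is an isometry so areas/perimeters/island counts are preserved). So its area = 48.22 mm². Layer 88 (z = 13.2): the sphere is not intersected at this z (|z−center|=9.200 > r=4); the r=6.5 cylinder at (5, 6) contributes a regular 16-gon of circumradius 6.5 (area = (16/2)·6.500²·sin(360°/16) = 129.35 mm²); the cube at (3, -3) is present — its section is the full 22×29.5 rectangle (area 649.00 mm²); Combining (union): the regions partially overlap — summed areas 778.35 mm² minus the doubly-counted overlap 89.88 mm² gives 688.47 mm² — area = 688.47 mm²; (rotated 85° about Z; rotation is an isometry so areas/perimeters/island counts are preserved). So its area = 688.47 mm². Layer 88 is larger (688.47 vs 48.22 mm²).

layer 88 (z = 13.2 mm)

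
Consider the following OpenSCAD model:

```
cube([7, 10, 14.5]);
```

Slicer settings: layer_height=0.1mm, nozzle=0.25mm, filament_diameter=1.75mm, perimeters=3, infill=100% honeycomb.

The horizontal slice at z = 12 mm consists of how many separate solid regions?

1

At z = 12 mm: the 7×10 cube contributes its full rectangle. The result has 1 disconnected region.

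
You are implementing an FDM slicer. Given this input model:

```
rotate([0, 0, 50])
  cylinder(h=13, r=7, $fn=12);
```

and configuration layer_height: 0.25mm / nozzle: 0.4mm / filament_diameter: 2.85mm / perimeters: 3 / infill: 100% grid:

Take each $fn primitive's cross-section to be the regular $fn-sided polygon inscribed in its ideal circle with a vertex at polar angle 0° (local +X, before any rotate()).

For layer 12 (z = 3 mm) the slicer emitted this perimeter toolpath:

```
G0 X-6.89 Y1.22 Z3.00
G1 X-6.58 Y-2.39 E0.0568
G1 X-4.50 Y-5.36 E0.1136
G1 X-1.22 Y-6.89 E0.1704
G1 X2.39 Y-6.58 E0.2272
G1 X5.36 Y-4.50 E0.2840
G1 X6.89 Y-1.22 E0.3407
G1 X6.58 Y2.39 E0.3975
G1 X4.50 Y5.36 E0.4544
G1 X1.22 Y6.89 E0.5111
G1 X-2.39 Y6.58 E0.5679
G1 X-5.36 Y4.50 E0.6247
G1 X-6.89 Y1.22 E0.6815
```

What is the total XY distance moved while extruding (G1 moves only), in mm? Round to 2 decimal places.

43.47 mm

Sum the Euclidean lengths of each G1 segment: total = 43.47 mm.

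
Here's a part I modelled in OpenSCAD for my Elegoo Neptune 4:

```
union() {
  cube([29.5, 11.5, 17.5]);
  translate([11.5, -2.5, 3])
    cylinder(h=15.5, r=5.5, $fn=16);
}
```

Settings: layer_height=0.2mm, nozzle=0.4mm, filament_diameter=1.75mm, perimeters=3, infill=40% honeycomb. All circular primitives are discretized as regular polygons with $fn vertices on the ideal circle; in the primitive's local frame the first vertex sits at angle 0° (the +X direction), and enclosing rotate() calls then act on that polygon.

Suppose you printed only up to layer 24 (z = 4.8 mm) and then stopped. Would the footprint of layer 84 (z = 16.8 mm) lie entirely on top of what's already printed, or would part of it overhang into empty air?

Compare the two slices. At z = 4.8: the 29.5×11.5 cube contributes its full rectangle (area 339.25 mm²); the r=5.5 cylinder at (11.5, -2.5) contributes a regular 16-gon of circumradius 5.5 (area = (16/2)·5.500²·sin(360°/16) = 92.61 mm²); Merging all regions: the regions partially overlap — summed areas 431.86 mm² minus the doubly-counted overlap 20.12 mm² gives 411.74 mm² — area = 411.74 mm². At z = 16.8: the 29.5×11.5 cube contributes its full rectangle (area 339.25 mm²); the cylinder at (11.5, -2.5): section is a regular 16-gon, circumradius r=5.5 (area = (16/2)·5.500²·sin(360°/16) = 92.61 mm²); Taking the union: the regions partially overlap — summed areas 431.86 mm² minus the doubly-counted overlap 20.12 mm² gives 411.74 mm² — area = 411.74 mm². Checking containment: the cross-section at z = 16.8 is a subset of the cross-section at z = 4.8.

entirely on top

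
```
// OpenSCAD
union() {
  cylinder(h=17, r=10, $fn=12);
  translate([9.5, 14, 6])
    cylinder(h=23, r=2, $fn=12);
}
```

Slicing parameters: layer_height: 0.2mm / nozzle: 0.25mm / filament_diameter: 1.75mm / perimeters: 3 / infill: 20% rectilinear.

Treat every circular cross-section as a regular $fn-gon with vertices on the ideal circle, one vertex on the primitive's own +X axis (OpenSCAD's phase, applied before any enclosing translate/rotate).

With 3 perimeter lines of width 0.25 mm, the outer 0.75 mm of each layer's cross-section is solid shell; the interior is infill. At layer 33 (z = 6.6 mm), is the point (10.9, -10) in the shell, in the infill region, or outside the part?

outside

At z = 6.6 mm: the r=10 cylinder gives a regular 12-gon of circumradius 10 (constant along its height); the cylinder at (9.5, 14): section is a regular 12-gon, circumradius r=2; Taking the union: the 2 present regions are separate (no shared area or edge), so areas and boundary lengths simply add and each stays a separate island — 2 connected regions. Overall, the cross-section has 2 separate islands. The nearest boundary edge runs (8.66, -5.00)→(5.00, -8.66); distance from the point to it = 5.12 mm. The point is not inside any of the regions above, so it lies outside the cross-section (5.12 mm from the nearest boundary).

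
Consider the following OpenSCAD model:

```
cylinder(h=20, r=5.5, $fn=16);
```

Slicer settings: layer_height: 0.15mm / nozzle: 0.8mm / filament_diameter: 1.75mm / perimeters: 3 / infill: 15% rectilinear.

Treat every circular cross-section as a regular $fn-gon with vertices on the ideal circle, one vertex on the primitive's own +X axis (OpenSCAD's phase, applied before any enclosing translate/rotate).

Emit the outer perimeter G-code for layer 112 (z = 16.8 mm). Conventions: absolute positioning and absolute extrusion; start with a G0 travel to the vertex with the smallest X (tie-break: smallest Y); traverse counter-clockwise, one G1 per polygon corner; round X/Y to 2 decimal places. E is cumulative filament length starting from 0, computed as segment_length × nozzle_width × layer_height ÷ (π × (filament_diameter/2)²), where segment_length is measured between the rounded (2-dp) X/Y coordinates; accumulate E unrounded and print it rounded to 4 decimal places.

G0 X-5.50 Y0.00 Z16.80
G1 X-5.08 Y-2.10 E0.1068
G1 X-3.89 Y-3.89 E0.2141
G1 X-2.10 Y-5.08 E0.3213
G1 X0.00 Y-5.50 E0.4282
G1 X2.10 Y-5.08 E0.5350
G1 X3.89 Y-3.89 E0.6422
G1 X5.08 Y-2.10 E0.7495
G1 X5.50 Y0.00 E0.8563
G1 X5.08 Y2.10 E0.9632
G1 X3.89 Y3.89 E1.0704
G1 X2.10 Y5.08 E1.1776
G1 X0.00 Y5.50 E1.2845
G1 X-2.10 Y5.08 E1.3913
G1 X-3.89 Y3.89 E1.4986
G1 X-5.08 Y2.10 E1.6058
G1 X-5.50 Y0.00 E1.7127

At z = 16.8 mm: the cylinder: section is a regular 16-gon, circumradius r=5.5. The outline is a single polygon with 16 vertices. Extrusion per mm of travel: 0.8 × 0.15 / (π × 0.875²) = 0.049890. Accumulating E over each segment gives final E = 1.7127.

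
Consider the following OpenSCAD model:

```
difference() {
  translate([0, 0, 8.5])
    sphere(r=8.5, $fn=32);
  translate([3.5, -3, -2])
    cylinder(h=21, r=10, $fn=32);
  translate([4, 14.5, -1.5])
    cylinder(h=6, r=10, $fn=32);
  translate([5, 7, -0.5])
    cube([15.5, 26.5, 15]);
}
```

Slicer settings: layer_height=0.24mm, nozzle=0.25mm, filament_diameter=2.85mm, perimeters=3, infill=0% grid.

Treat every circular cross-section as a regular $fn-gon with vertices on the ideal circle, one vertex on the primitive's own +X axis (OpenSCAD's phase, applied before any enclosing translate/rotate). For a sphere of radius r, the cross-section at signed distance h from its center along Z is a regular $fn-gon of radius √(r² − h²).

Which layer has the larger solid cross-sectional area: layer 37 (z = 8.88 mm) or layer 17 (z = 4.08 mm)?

Layer 37 (z = 8.88): the sphere: section is a regular 32-gon, circumradius = √(r²−h²) = √(8.5²−0.38²) = 8.492 (area = (32/2)·8.492²·sin(360°/32) = 225.07 mm²); the r=10 cylinder at (3.5, -3) gives a regular 32-gon of circumradius 10 (constant along its height) (area = (32/2)·10.000²·sin(360°/32) = 312.14 mm²); the cylinder at (4, 14.5) does not reach this height (z outside [-1.5, 4.5]); the 15.5×26.5 cube at (5, 7) contributes its full rectangle (area 410.75 mm²); After the difference (first − rest): starting from the r=8.5 sphere (225.07 mm²), the r=10 cylinder at (3.5, -3) partially overlaps it — only the 179.82 mm² overlap (of its 312.14 mm²) is removed, clipping the outline; the 15.5×26.5 cube at (5, 7) misses the remaining region (no effect) — area = 45.25 mm². So its area = 45.25 mm². Layer 17 (z = 4.08): the r=8.5 sphere slices to a regular 32-gon of circumradius 7.260 (√(r²−h²) with h=4.42 from center) (area = (32/2)·7.260²·sin(360°/32) = 164.54 mm²); the r=10 cylinder at (3.5, -3) gives a regular 32-gon of circumradius 10 (constant along its height) (area = (32/2)·10.000²·sin(360°/32) = 312.14 mm²); the cylinder at (4, 14.5): section is a regular 32-gon, circumradius r=10 (area = (32/2)·10.000²·sin(360°/32) = 312.14 mm²); the cube at (5, 7) (footprint 15.5×26.5) is included at this height (area 410.75 mm²); Subtracting the remaining from the first: starting from the r=8.5 sphere (164.54 mm²), the r=10 cylinder at (3.5, -3) partially overlaps it — only the 145.17 mm² overlap (of its 312.14 mm²) is removed, clipping the outline; the r=10 cylinder at (4, 14.5) partially overlaps it — only the 3.08 mm² overlap (of its 312.14 mm²) is removed, clipping the outline; the 15.5×26.5 cube at (5, 7) misses the remaining region (no effect) — area = 16.29 mm². So its area = 16.29 mm². Layer 37 is larger (45.25 vs 16.29 mm²).

layer 37 (z = 8.88 mm)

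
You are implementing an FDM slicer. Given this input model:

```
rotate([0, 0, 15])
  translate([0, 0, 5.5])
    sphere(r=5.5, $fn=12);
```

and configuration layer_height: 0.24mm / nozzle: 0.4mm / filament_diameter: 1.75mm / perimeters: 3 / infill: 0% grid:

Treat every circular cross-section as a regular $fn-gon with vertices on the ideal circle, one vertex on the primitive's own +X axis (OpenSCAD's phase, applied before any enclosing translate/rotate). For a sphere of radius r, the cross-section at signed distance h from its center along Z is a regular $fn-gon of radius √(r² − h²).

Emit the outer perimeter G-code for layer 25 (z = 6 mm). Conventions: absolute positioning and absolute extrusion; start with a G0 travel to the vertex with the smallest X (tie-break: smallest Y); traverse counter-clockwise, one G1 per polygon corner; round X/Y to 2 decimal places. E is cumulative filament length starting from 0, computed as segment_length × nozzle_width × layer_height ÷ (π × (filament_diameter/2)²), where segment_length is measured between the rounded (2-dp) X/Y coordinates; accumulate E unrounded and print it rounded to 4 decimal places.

At z = 6 mm: the sphere: section is a regular 12-gon, circumradius = √(r²−h²) = √(5.5²−0.5²) = 5.477; (rotated 15° about Z; rotation is an isometry so areas/perimeters/island counts are preserved). The outline is a single polygon with 12 vertices. Extrusion per mm of travel: 0.4 × 0.24 / (π × 0.875²) = 0.039912. Accumulating E over each segment gives final E = 1.3576.

G0 X-5.29 Y-1.42 Z6.00
G1 X-3.87 Y-3.87 E0.1130
G1 X-1.42 Y-5.29 E0.2260
G1 X1.42 Y-5.29 E0.3394
G1 X3.87 Y-3.87 E0.4524
G1 X5.29 Y-1.42 E0.5654
G1 X5.29 Y1.42 E0.6788
G1 X3.87 Y3.87 E0.7918
G1 X1.42 Y5.29 E0.9048
G1 X-1.42 Y5.29 E1.0182
G1 X-3.87 Y3.87 E1.1312
G1 X-5.29 Y1.42 E1.2442
G1 X-5.29 Y-1.42 E1.3576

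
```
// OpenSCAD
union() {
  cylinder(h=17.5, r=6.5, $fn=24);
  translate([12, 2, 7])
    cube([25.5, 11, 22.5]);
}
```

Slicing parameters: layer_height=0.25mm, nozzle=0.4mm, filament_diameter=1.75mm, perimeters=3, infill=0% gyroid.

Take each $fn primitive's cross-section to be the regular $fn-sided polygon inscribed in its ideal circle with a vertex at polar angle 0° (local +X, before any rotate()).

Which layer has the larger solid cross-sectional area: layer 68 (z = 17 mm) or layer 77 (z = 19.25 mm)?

layer 68 (z = 17 mm)

Layer 68 (z = 17): the r=6.5 cylinder gives a regular 24-gon of circumradius 6.5 (constant along its height) (area = (24/2)·6.500²·sin(360°/24) = 131.22 mm²); the cube at (12, 2) (footprint 25.5×11) is included at this height (area 280.50 mm²); Taking the union: the 2 present regions are separate (no shared area or edge), so areas and boundary lengths simply add and each stays a separate island — area = 411.72 mm². So its area = 411.72 mm². Layer 77 (z = 19.25): the cylinder does not reach this height (z outside [0, 17.5]); the 25.5×11 cube at (12, 2) contributes its full rectangle (area 280.50 mm²); Merging all regions: only the 25.5×11 cube at (12, 2) is present, so the union is just that shape — area = 280.50 mm². So its area = 280.50 mm². Layer 68 is larger (411.72 vs 280.50 mm²).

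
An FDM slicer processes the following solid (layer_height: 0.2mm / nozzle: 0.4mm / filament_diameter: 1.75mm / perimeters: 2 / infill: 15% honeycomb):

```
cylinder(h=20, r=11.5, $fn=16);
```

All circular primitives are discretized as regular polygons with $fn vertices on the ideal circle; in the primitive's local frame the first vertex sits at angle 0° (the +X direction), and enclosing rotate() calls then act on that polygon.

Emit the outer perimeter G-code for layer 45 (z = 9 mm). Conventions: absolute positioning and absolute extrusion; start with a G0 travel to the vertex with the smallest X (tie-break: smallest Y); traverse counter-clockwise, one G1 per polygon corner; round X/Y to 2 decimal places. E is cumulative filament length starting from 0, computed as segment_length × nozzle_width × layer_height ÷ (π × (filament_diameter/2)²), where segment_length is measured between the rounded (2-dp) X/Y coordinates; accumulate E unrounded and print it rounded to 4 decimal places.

At z = 9 mm: the r=11.5 cylinder contributes a regular 16-gon of circumradius 11.5. The outline is a single polygon with 16 vertices. Extrusion per mm of travel: 0.4 × 0.2 / (π × 0.875²) = 0.033260. Accumulating E over each segment gives final E = 2.3872.

G0 X-11.50 Y0.00 Z9.00
G1 X-10.62 Y-4.40 E0.1492
G1 X-8.13 Y-8.13 E0.2984
G1 X-4.40 Y-10.62 E0.4476
G1 X0.00 Y-11.50 E0.5968
G1 X4.40 Y-10.62 E0.7461
G1 X8.13 Y-8.13 E0.8952
G1 X10.62 Y-4.40 E1.0444
G1 X11.50 Y0.00 E1.1936
G1 X10.62 Y4.40 E1.3429
G1 X8.13 Y8.13 E1.4920
G1 X4.40 Y10.62 E1.6412
G1 X0.00 Y11.50 E1.7904
G1 X-4.40 Y10.62 E1.9397
G1 X-8.13 Y8.13 E2.0888
G1 X-10.62 Y4.40 E2.2380
G1 X-11.50 Y0.00 E2.3872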